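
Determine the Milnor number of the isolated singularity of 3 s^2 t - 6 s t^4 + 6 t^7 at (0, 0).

8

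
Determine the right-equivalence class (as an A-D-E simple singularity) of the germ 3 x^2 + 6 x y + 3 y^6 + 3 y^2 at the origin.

The Hessian of f at 0 has rank 1. Corank 1: A-series; mu = 5 gives A_5.

A_{5}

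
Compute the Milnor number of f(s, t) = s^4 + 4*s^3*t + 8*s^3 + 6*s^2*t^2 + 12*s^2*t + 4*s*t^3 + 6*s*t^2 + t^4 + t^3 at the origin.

6

The Hessian of f at 0 is [[0, 0], [0, 0]] with rank 0, so corank 2. A Groebner basis of the Jacobian ideal J(f) in C{s,t} is {t^4, s*t^2 + 2*t^3/3, s^2 + s*t + t^2/4}; counting standard monomials gives mu = 6. Corank 2; j^3 = (2*s + t)^3 is a perfect cube, so E-series; the 4-jet and mu = 6 give E_6.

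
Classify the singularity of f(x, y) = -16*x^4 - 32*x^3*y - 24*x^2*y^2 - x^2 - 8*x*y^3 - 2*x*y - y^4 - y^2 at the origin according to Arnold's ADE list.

The Hessian of f at 0 has rank 1. Corank 1: A-series; mu = 3 gives A_3.

A3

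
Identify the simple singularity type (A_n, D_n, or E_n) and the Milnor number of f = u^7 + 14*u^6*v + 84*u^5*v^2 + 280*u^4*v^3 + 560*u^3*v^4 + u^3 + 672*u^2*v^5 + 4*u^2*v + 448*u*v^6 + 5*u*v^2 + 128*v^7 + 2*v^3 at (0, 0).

The Hessian of f at 0 is [[0, 0], [0, 0]] with rank 0, so corank 2. A Groebner basis of the Jacobian ideal J(f) in C{u,v} is {-u*v/7 + v^6 - v^2/7, u*v^2 + v^3, u^2 + 3*u*v + 2*v^2}; counting standard monomials gives mu = 8. Corank 2; j^3 = (u + v)^2*(u + 2*v) has shape L^2 M (L != M), so D-series; mu = 8 gives D_8.

Type D8, Milnor number mu = 8.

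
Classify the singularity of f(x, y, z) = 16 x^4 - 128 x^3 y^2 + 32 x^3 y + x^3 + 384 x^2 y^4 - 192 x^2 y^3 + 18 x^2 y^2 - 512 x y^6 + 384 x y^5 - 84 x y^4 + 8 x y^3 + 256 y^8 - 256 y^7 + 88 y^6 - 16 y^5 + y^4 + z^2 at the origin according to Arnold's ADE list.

The Hessian of f at 0 is [[0, 0, 0], [0, 0, 0], [0, 0, 2]] with rank 1, so corank 2. A Groebner basis of the Jacobian ideal J(f) in C{x,y,z} is {x^3, x^2*y, -x^2/4 + x*y^2, 3*x^2/2 + y^3, z}; counting standard monomials gives mu = 6. Corank 2; j^3 = x^3 is a perfect cube, so E-series; the 4-jet and mu = 6 give E_6.

E6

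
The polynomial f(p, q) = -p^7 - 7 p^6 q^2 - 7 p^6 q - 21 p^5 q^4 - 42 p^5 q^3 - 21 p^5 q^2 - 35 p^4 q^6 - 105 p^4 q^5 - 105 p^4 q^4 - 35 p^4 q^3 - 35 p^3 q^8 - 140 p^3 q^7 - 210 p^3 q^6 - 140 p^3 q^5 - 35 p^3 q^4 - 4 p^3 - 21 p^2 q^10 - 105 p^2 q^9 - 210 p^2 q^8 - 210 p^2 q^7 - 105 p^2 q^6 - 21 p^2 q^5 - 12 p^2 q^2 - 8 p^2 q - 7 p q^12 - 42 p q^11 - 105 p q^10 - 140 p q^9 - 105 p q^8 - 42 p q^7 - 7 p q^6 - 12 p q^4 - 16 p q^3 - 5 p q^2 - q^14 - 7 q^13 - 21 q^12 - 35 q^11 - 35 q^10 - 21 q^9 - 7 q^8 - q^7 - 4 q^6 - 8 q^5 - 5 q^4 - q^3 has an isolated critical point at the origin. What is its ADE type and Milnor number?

Type D_{8}, Milnor number mu = 8.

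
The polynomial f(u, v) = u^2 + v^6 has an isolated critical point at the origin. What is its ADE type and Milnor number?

The Hessian of f at 0 has rank 1. Corank 1: A-series; mu = 5 gives A_5.

Type A5, Milnor number mu = 5.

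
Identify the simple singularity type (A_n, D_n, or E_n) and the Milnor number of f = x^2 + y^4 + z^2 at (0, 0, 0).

Type A_3, Milnor number mu = 3.

The Hessian of f at 0 has rank 2. Corank 1: A-series; mu = 3 gives A_3.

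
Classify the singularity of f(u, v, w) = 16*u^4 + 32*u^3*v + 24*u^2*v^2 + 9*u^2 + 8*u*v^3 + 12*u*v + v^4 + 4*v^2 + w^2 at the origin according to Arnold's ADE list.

The Hessian of f at 0 has rank 2. Corank 1: A-series; mu = 3 gives A_3.

A_{3}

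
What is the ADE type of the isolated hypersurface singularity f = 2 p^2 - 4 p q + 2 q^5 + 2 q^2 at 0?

The Hessian of f at 0 is [[4, -4], [-4, 4]] with rank 1, so corank 1. A Groebner basis of the Jacobian ideal J(f) in C{p,q} is {q^4, p - q}; counting standard monomials gives mu = 4. Corank 1: A-series; mu = 4 gives A_4.

A_4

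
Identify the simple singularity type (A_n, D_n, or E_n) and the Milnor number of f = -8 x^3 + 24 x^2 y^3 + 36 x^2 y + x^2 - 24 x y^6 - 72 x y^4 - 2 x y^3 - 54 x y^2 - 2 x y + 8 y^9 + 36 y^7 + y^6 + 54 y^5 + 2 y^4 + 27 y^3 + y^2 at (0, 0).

The Hessian of f at 0 is [[2, -2], [-2, 2]] with rank 1, so corank 1. A Groebner basis of the Jacobian ideal J(f) in C{x,y} is {y^2, x - y}; counting standard monomials gives mu = 2. Corank 1: A-series; mu = 2 gives A_2.

Type A2, Milnor number mu = 2.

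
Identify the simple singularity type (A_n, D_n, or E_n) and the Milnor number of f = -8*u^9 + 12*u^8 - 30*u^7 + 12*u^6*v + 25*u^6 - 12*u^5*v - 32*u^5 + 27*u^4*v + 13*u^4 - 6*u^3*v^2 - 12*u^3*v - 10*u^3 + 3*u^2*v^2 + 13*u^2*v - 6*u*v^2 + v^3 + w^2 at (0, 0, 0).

The Hessian of f at 0 has rank 1. Corank 2; j^3 = -(2*u - v)*(5*u^2 - 4*u*v + v^2) splits into three distinct lines over C (the quadratic factor has nonzero discriminant), so D_4.

Type D_4, Milnor number mu = 4.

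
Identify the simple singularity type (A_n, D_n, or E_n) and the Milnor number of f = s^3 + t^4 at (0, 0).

The Hessian of f at 0 is [[0, 0], [0, 0]] with rank 0, so corank 2. A Groebner basis of the Jacobian ideal J(f) in C{s,t} is {t^3, s^2}; counting standard monomials gives mu = 6. Corank 2; j^3 = s^3 is a perfect cube, so E-series; the 4-jet and mu = 6 give E_6.

Type E_{6}, Milnor number mu = 6.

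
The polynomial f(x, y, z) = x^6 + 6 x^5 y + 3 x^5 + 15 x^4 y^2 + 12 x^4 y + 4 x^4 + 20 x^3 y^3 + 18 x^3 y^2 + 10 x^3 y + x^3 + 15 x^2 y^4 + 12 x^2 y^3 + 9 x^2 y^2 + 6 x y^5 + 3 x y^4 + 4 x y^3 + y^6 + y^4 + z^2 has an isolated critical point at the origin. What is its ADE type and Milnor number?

The Hessian of f at 0 has rank 1. Corank 2; j^3 = x^3 is a perfect cube, so E-series; the 4-jet and mu = 6 give E_6.

Type E_6, Milnor number mu = 6.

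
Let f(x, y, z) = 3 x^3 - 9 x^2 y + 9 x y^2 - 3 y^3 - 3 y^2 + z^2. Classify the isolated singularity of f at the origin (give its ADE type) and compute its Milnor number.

The Hessian of f at 0 has rank 2. Corank 1: A-series; mu = 2 gives A_2.

Type A_2, Milnor number mu = 2.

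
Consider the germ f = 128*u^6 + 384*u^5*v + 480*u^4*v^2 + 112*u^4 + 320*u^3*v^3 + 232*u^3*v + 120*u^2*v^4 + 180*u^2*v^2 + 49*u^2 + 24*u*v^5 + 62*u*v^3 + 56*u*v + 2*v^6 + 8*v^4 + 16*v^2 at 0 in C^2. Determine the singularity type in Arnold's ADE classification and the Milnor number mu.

The Hessian of f at 0 is [[98, 56], [56, 32]] with rank 1, so corank 1. A Groebner basis of the Jacobian ideal J(f) in C{u,v} is {u*v^2 + 1372*u + 784*v, -2401*u + v^3 - 1372*v, u^2 + 8*u*v/7 + 16*v^2/49}; counting standard monomials gives mu = 5. Corank 1: A-series; mu = 5 gives A_5.

Type A_{5}, Milnor number mu = 5.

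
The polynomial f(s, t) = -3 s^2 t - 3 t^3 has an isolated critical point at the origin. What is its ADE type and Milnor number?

Type D_{4}, Milnor number mu = 4.

The Hessian of f at 0 is [[0, 0], [0, 0]] with rank 0, so corank 2. A Groebner basis of the Jacobian ideal J(f) in C{s,t} is {t^3, s^2 + 3*t^2, s*t}; counting standard monomials gives mu = 4. Corank 2; j^3 = -3*t*(s^2 + t^2) splits into three distinct lines over C (the quadratic factor has nonzero discriminant), so D_4.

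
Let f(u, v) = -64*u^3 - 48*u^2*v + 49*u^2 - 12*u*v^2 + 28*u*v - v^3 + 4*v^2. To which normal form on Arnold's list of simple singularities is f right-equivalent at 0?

A_2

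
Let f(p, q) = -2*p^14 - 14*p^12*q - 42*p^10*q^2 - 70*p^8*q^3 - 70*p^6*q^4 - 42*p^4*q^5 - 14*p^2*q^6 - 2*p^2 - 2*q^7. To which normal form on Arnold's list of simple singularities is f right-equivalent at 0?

A_{6}

The Hessian of f at 0 is [[-4, 0], [0, 0]] with rank 1, so corank 1. A Groebner basis of the Jacobian ideal J(f) in C{p,q} is {q^6, p}; counting standard monomials gives mu = 6. Corank 1: A-series; mu = 6 gives A_6.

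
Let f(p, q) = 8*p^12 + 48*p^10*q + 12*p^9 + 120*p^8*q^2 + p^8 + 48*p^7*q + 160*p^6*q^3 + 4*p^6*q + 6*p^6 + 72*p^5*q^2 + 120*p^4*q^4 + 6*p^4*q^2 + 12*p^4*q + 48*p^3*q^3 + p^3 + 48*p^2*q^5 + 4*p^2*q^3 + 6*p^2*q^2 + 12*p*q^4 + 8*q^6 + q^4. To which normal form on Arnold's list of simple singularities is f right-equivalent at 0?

E_{6}

The Hessian of f at 0 has rank 0. Corank 2; j^3 = p^3 is a perfect cube, so E-series; the 4-jet and mu = 6 give E_6.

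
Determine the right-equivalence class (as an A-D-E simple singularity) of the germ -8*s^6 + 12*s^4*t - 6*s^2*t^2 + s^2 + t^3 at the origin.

A2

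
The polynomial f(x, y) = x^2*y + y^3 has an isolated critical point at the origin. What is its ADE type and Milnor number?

The Hessian of f at 0 is [[0, 0], [0, 0]] with rank 0, so corank 2. A Groebner basis of the Jacobian ideal J(f) in C{x,y} is {y^3, x^2 + 3*y^2, x*y}; counting standard monomials gives mu = 4. Corank 2; j^3 = y*(x^2 + y^2) splits into three distinct lines over C (the quadratic factor has nonzero discriminant), so D_4.

Type D_{4}, Milnor number mu = 4.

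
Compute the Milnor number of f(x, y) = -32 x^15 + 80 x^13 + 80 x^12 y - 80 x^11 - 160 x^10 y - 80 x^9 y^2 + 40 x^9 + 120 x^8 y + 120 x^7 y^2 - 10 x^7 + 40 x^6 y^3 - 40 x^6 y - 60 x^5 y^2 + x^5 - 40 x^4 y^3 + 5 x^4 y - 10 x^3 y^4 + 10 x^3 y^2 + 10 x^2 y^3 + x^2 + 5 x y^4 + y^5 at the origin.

4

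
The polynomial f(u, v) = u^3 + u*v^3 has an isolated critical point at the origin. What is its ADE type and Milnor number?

The Hessian of f at 0 has rank 0. Corank 2; j^3 = u^3 is a perfect cube, so E-series; the 4-jet and mu = 7 give E_7.

Type E_7, Milnor number mu = 7.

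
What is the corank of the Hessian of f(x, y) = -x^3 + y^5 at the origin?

Hessian at 0 has rank 0.

2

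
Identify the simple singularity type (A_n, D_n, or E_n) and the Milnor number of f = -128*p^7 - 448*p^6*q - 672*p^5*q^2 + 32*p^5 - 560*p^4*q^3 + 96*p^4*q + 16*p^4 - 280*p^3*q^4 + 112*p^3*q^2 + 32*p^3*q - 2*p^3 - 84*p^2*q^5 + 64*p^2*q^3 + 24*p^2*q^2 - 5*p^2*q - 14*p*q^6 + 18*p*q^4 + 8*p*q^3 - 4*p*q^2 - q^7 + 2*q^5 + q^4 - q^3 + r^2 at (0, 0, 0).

Type D5, Milnor number mu = 5.

The Hessian of f at 0 is [[0, 0, 0], [0, 0, 0], [0, 0, 2]] with rank 1, so corank 2. A Groebner basis of the Jacobian ideal J(f) in C{p,q,r} is {p*q^2 - p*q/8 - q^2/8, p*q/8 + q^3 + q^2/8, p^2 + 3*p*q/2 + q^2/2, r}; counting standard monomials gives mu = 5. Corank 2; j^3 = -(p + q)^2*(2*p + q) has shape L^2 M (L != M), so D-series; mu = 5 gives D_5.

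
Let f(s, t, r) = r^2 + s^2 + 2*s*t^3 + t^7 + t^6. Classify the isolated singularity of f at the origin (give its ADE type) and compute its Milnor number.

Type A6, Milnor number mu = 6.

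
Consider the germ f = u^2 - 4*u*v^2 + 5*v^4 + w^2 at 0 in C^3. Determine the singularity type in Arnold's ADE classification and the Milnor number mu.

Type A_{3}, Milnor number mu = 3.

The Hessian of f at 0 has rank 2. Corank 1: A-series; mu = 3 gives A_3.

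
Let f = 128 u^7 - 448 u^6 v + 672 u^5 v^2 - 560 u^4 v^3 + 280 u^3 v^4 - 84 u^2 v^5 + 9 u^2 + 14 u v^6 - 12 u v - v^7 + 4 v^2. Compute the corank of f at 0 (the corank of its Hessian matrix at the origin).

1

The Hessian at 0 is [[18, -12], [-12, 8]] of rank 1; hence corank 1.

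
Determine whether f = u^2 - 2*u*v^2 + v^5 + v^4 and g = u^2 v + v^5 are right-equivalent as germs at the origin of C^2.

The Hessian of f at 0 has rank 1. Corank 1: A-series; mu = 4 gives A_4. The Hessian of g at 0 has rank 0. Corank 2; j^3 = u^2*v has shape L^2 M (L != M), so D-series; mu = 6 gives D_6. f is A_4 but g is D_6, hence not right-equivalent.

No.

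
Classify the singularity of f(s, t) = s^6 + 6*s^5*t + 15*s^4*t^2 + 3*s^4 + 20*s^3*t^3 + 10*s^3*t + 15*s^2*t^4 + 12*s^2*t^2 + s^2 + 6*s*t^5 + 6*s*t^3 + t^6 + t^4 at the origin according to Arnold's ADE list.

A3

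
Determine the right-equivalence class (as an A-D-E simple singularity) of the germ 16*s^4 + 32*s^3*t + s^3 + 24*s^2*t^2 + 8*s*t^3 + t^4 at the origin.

E_6

The Hessian of f at 0 is [[0, 0], [0, 0]] with rank 0, so corank 2. A Groebner basis of the Jacobian ideal J(f) in C{s,t} is {t^4, s*t^2 + t^3/6, s^2}; counting standard monomials gives mu = 6. Corank 2; j^3 = s^3 is a perfect cube, so E-series; the 4-jet and mu = 6 give E_6.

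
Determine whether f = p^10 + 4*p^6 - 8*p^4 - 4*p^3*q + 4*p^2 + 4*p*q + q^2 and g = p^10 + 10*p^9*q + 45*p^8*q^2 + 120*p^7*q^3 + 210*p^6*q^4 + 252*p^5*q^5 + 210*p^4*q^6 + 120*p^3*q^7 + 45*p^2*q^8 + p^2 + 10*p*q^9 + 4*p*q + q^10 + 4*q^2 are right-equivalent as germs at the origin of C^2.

Yes.

The Hessian of f at 0 has rank 1. Corank 1: A-series; mu = 9 gives A_9. The Hessian of g at 0 has rank 1. Corank 1: A-series; mu = 9 gives A_9. Both have type A_9, hence right-equivalent.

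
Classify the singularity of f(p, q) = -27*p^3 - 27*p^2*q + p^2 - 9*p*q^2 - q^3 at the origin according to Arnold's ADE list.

A_2

The Hessian of f at 0 has rank 1. Corank 1: A-series; mu = 2 gives A_2.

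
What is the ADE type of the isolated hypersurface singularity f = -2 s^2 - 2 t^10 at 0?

A_9

The Hessian of f at 0 is [[-4, 0], [0, 0]] with rank 1, so corank 1. A Groebner basis of the Jacobian ideal J(f) in C{s,t} is {t^9, s}; counting standard monomials gives mu = 9. Corank 1: A-series; mu = 9 gives A_9.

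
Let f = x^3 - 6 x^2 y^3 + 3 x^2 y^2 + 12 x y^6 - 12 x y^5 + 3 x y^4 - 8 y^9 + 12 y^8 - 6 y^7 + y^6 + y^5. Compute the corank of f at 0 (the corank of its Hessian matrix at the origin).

Hessian at 0 has rank 0.

2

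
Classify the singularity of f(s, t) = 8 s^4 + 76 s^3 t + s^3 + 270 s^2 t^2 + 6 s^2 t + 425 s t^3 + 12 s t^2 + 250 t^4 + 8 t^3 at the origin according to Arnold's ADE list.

E_{7}

The Hessian of f at 0 has rank 0. Corank 2; j^3 = (s + 2*t)^3 is a perfect cube, so E-series; the 4-jet and mu = 7 give E_7.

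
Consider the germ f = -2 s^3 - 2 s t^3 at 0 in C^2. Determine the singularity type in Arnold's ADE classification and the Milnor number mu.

The Hessian of f at 0 has rank 0. Corank 2; j^3 = -2*s^3 is a perfect cube, so E-series; the 4-jet and mu = 7 give E_7.

Type E_7, Milnor number mu = 7.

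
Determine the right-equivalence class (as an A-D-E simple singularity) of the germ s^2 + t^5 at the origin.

The Hessian of f at 0 has rank 1. Corank 1: A-series; mu = 4 gives A_4.

A_4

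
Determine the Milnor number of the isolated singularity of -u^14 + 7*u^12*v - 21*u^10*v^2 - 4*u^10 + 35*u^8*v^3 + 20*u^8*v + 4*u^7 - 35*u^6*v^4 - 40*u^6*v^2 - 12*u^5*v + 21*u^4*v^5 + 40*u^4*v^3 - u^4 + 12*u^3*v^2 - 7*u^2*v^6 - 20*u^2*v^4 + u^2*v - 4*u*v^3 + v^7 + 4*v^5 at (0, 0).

The Hessian of f at 0 is [[0, 0], [0, 0]] with rank 0, so corank 2. A Groebner basis of the Jacobian ideal J(f) in C{u,v} is {-u^2/4 + 7*u*v/64 + v^4 - 7*v^3/32, u^3 + u*v/2 - v^3, -u^2/2 + u*v^2 + 7*u*v/32 - 7*v^3/16}; counting standard monomials gives mu = 8. Corank 2; j^3 = u^2*v has shape L^2 M (L != M), so D-series; mu = 8 gives D_8.

8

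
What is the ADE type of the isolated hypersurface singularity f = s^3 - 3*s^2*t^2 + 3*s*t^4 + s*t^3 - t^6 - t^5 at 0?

E_{7}

The Hessian of f at 0 has rank 0. Corank 2; j^3 = s^3 is a perfect cube, so E-series; the 4-jet and mu = 7 give E_7.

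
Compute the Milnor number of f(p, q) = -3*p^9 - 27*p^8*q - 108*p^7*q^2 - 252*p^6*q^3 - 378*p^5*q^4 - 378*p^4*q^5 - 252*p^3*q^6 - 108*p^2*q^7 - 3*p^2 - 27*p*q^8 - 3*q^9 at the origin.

8

The Hessian of f at 0 is [[-6, 0], [0, 0]] with rank 1, so corank 1. A Groebner basis of the Jacobian ideal J(f) in C{p,q} is {q^8, p}; counting standard monomials gives mu = 8. Corank 1: A-series; mu = 8 gives A_8.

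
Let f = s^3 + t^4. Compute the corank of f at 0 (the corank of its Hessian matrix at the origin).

Hessian at 0 has rank 0.

2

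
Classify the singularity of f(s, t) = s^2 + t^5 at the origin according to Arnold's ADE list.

The Hessian of f at 0 is [[2, 0], [0, 0]] with rank 1, so corank 1. A Groebner basis of the Jacobian ideal J(f) in C{s,t} is {t^4, s}; counting standard monomials gives mu = 4. Corank 1: A-series; mu = 4 gives A_4.

A_4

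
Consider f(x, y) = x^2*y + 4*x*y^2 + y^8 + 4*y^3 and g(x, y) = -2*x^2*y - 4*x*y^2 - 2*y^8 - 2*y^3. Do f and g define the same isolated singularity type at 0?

The Hessian of f at 0 has rank 0. Corank 2; j^3 = y*(x + 2*y)^2 has shape L^2 M (L != M), so D-series; mu = 9 gives D_9. The Hessian of g at 0 has rank 0. Corank 2; j^3 = -2*y*(x + y)^2 has shape L^2 M (L != M), so D-series; mu = 9 gives D_9. Both have type D_9, hence right-equivalent.

Yes.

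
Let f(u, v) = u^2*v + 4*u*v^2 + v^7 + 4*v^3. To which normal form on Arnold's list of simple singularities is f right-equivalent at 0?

D8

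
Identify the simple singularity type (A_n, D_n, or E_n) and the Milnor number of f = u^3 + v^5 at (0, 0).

Type E_8, Milnor number mu = 8.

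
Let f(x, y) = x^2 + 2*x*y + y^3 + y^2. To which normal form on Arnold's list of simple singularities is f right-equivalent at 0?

A2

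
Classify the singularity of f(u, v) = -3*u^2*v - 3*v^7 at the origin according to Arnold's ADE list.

D_8

The Hessian of f at 0 has rank 0. Corank 2; j^3 = -3*u^2*v has shape L^2 M (L != M), so D-series; mu = 8 gives D_8.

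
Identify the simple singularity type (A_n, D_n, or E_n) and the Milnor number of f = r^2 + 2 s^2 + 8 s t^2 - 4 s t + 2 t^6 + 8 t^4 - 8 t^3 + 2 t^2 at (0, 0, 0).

The Hessian of f at 0 has rank 2. Corank 1: A-series; mu = 5 gives A_5.

Type A_{5}, Milnor number mu = 5.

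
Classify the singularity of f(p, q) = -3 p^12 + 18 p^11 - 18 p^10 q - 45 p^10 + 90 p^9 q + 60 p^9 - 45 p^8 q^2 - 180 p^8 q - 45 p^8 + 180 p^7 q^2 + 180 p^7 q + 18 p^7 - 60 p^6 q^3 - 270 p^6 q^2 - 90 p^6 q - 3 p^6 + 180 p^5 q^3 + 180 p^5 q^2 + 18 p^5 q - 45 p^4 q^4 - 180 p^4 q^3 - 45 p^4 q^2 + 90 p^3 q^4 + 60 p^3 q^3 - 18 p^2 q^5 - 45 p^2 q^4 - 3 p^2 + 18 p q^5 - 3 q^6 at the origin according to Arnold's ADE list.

A5

The Hessian of f at 0 has rank 1. Corank 1: A-series; mu = 5 gives A_5.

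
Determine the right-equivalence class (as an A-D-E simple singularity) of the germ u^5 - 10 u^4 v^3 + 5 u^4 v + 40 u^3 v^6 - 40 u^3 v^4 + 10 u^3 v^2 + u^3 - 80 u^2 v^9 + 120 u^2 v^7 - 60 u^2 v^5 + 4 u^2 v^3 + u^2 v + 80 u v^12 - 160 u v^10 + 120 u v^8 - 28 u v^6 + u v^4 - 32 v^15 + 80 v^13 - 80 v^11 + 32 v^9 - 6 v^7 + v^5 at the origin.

D6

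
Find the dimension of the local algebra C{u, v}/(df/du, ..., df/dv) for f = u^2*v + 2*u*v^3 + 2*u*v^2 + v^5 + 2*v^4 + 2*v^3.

4

The Hessian of f at 0 is [[0, 0], [0, 0]] with rank 0, so corank 2. A Groebner basis of the Jacobian ideal J(f) in C{u,v} is {v^3, u^2 + 2*v^2, u*v + v^2}; counting standard monomials gives mu = 4. Corank 2; j^3 = v*(u^2 + 2*u*v + 2*v^2) splits into three distinct lines over C (the quadratic factor has nonzero discriminant), so D_4.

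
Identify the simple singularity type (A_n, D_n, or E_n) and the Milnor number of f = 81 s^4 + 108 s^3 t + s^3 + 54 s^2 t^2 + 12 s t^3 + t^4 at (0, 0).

Type E_{6}, Milnor number mu = 6.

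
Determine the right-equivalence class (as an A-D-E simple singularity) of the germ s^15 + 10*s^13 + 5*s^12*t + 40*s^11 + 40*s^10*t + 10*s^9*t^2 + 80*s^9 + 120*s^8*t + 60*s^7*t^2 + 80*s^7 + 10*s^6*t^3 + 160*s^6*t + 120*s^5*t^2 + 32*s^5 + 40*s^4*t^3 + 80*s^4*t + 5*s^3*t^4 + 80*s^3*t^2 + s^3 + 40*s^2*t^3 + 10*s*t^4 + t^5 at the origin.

E_{8}

The Hessian of f at 0 has rank 0. Corank 2; j^3 = s^3 is a perfect cube, so E-series; the 5-jet and mu = 8 give E_8.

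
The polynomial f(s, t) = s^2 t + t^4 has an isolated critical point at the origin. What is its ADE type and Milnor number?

Type D5, Milnor number mu = 5.

The Hessian of f at 0 has rank 0. Corank 2; j^3 = s^2*t has shape L^2 M (L != M), so D-series; mu = 5 gives D_5.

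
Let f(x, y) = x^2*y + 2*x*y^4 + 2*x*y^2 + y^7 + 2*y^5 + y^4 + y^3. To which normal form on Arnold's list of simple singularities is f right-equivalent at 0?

The Hessian of f at 0 is [[0, 0], [0, 0]] with rank 0, so corank 2. A Groebner basis of the Jacobian ideal J(f) in C{x,y} is {x^3 - x^2/4 + y^2/4, x^2/4 + y^3 - y^2/4, x*y + y^2}; counting standard monomials gives mu = 5. Corank 2; j^3 = y*(x + y)^2 has shape L^2 M (L != M), so D-series; mu = 5 gives D_5.

D_5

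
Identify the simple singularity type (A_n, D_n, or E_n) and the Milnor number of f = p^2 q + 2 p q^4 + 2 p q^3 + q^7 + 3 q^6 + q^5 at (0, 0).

The Hessian of f at 0 is [[0, 0], [0, 0]] with rank 0, so corank 2. A Groebner basis of the Jacobian ideal J(f) in C{p,q} is {p*q + q^4 + q^3, p^3, p^2*q + p^2/4 + p*q/4 + q^3/4, -p^2/4 + p*q^2 - 5*p*q/4 - 5*q^3/4}; counting standard monomials gives mu = 7. Corank 2; j^3 = p^2*q has shape L^2 M (L != M), so D-series; mu = 7 gives D_7.

Type D7, Milnor number mu = 7.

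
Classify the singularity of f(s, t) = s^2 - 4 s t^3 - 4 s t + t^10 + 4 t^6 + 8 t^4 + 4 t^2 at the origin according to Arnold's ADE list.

A_9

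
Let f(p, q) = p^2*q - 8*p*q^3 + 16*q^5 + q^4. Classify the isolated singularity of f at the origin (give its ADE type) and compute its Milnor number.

Type D_5, Milnor number mu = 5.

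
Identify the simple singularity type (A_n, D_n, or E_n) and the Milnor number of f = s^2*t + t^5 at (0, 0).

Type D6, Milnor number mu = 6.

The Hessian of f at 0 is [[0, 0], [0, 0]] with rank 0, so corank 2. A Groebner basis of the Jacobian ideal J(f) in C{s,t} is {s^2/5 + t^4, s^3, s*t}; counting standard monomials gives mu = 6. Corank 2; j^3 = s^2*t has shape L^2 M (L != M), so D-series; mu = 6 gives D_6.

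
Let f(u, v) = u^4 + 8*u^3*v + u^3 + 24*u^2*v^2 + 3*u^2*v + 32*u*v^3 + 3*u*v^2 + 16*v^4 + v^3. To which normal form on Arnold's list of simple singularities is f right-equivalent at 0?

E_{6}

The Hessian of f at 0 has rank 0. Corank 2; j^3 = (u + v)^3 is a perfect cube, so E-series; the 4-jet and mu = 6 give E_6.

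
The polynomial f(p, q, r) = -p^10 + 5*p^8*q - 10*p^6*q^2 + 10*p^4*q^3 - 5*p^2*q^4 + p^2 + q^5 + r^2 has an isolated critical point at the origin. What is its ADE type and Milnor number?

Type A_4, Milnor number mu = 4.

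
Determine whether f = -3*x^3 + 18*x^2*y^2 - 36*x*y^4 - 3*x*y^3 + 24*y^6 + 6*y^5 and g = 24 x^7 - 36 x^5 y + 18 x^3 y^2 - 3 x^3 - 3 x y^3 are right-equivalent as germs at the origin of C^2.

Yes.

The Hessian of f at 0 has rank 0. Corank 2; j^3 = -3*x^3 is a perfect cube, so E-series; the 4-jet and mu = 7 give E_7. The Hessian of g at 0 has rank 0. Corank 2; j^3 = -3*x^3 is a perfect cube, so E-series; the 4-jet and mu = 7 give E_7. Both have type E_7, hence right-equivalent.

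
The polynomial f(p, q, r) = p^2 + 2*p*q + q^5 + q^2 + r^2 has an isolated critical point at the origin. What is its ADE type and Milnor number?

Type A_4, Milnor number mu = 4.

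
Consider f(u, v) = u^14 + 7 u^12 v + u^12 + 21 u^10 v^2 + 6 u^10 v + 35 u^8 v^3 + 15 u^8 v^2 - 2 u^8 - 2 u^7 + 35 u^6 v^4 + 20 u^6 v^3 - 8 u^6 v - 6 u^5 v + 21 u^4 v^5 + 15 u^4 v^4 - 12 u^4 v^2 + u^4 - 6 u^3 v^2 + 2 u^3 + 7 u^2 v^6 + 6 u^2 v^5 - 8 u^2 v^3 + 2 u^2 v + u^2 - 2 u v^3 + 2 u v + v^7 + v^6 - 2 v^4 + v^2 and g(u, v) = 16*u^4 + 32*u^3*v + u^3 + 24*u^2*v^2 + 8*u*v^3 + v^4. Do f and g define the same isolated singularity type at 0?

The Hessian of f at 0 has rank 1. Corank 1: A-series; mu = 6 gives A_6. The Hessian of g at 0 has rank 0. Corank 2; j^3 = u^3 is a perfect cube, so E-series; the 4-jet and mu = 6 give E_6. f is A_6 but g is E_6, hence not right-equivalent.

No.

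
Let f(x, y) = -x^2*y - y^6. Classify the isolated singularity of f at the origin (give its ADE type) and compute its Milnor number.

Type D_7, Milnor number mu = 7.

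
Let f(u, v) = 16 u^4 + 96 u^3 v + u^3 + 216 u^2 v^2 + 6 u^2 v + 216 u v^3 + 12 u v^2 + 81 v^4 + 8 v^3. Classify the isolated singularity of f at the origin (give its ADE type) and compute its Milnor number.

The Hessian of f at 0 is [[0, 0], [0, 0]] with rank 0, so corank 2. A Groebner basis of the Jacobian ideal J(f) in C{u,v} is {v^4, u*v^2 + 11*v^3/6, u^2 + 4*u*v + 4*v^2}; counting standard monomials gives mu = 6. Corank 2; j^3 = (u + 2*v)^3 is a perfect cube, so E-series; the 4-jet and mu = 6 give E_6.

Type E_{6}, Milnor number mu = 6.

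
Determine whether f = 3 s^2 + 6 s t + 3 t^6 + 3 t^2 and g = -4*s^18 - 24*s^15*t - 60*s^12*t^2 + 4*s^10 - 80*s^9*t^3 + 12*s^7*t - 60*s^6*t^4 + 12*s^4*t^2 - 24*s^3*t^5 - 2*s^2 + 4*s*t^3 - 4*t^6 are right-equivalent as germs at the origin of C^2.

The Hessian of f at 0 is [[6, 6], [6, 6]] with rank 1, so corank 1. A Groebner basis of the Jacobian ideal J(f) in C{s,t} is {t^5, s + t}; counting standard monomials gives mu = 5. Corank 1: A-series; mu = 5 gives A_5. The Hessian of g at 0 is [[-4, 0], [0, 0]] with rank 1, so corank 1. A Groebner basis of the Jacobian ideal J(g) in C{s,t} is {s*t^2, -s + t^3, s^2}; counting standard monomials gives mu = 5. Corank 1: A-series; mu = 5 gives A_5. Both have type A_5, hence right-equivalent.

Yes.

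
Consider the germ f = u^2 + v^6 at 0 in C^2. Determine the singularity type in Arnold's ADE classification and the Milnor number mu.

Type A_5, Milnor number mu = 5.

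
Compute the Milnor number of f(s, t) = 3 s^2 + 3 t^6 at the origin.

The Hessian of f at 0 has rank 1. Corank 1: A-series; mu = 5 gives A_5.

5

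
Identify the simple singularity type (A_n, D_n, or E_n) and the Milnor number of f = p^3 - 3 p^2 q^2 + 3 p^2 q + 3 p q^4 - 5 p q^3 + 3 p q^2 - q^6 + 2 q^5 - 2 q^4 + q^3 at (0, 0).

Type E_7, Milnor number mu = 7.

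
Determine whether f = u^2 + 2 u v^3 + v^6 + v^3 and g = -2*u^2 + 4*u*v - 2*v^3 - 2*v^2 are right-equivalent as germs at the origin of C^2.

The Hessian of f at 0 is [[2, 0], [0, 0]] with rank 1, so corank 1. A Groebner basis of the Jacobian ideal J(f) in C{u,v} is {v^2, u}; counting standard monomials gives mu = 2. Corank 1: A-series; mu = 2 gives A_2. The Hessian of g at 0 is [[-4, 4], [4, -4]] with rank 1, so corank 1. A Groebner basis of the Jacobian ideal J(g) in C{u,v} is {v^2, u - v}; counting standard monomials gives mu = 2. Corank 1: A-series; mu = 2 gives A_2. Both have type A_2, hence right-equivalent.

Yes.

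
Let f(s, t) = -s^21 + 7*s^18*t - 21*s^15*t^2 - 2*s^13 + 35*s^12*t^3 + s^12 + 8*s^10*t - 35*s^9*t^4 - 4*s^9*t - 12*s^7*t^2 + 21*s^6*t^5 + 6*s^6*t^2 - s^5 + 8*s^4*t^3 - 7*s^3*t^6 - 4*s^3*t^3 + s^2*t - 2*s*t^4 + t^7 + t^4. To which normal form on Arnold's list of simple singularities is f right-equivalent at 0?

D_{5}

The Hessian of f at 0 has rank 0. Corank 2; j^3 = s^2*t has shape L^2 M (L != M), so D-series; mu = 5 gives D_5.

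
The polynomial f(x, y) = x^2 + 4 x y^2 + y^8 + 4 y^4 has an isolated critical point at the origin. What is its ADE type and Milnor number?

Type A7, Milnor number mu = 7.

The Hessian of f at 0 is [[2, 0], [0, 0]] with rank 1, so corank 1. A Groebner basis of the Jacobian ideal J(f) in C{x,y} is {x^4, x^3*y, x/2 + y^2}; counting standard monomials gives mu = 7. Corank 1: A-series; mu = 7 gives A_7.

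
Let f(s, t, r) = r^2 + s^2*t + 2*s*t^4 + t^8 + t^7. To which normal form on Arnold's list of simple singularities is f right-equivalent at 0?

D9

The Hessian of f at 0 has rank 1. Corank 2; j^3 = s^2*t has shape L^2 M (L != M), so D-series; mu = 9 gives D_9.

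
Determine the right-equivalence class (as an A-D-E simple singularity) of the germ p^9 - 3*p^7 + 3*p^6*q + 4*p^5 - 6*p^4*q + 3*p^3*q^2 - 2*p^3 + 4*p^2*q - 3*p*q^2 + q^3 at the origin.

D4

The Hessian of f at 0 has rank 0. Corank 2; j^3 = -(p - q)*(2*p^2 - 2*p*q + q^2) splits into three distinct lines over C (the quadratic factor has nonzero discriminant), so D_4.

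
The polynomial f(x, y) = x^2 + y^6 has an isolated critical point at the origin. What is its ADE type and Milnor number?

Type A5, Milnor number mu = 5.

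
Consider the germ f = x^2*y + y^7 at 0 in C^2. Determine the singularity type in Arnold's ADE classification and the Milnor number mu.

The Hessian of f at 0 is [[0, 0], [0, 0]] with rank 0, so corank 2. A Groebner basis of the Jacobian ideal J(f) in C{x,y} is {x^2/7 + y^6, x^3, x*y}; counting standard monomials gives mu = 8. Corank 2; j^3 = x^2*y has shape L^2 M (L != M), so D-series; mu = 8 gives D_8.

Type D8, Milnor number mu = 8.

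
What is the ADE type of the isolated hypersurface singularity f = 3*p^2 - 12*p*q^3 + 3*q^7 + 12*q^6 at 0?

A6

The Hessian of f at 0 has rank 1. Corank 1: A-series; mu = 6 gives A_6.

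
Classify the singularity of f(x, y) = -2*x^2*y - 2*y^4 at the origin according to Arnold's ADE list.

The Hessian of f at 0 has rank 0. Corank 2; j^3 = -2*x^2*y has shape L^2 M (L != M), so D-series; mu = 5 gives D_5.

D5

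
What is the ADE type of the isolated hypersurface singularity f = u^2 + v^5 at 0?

A_{4}

The Hessian of f at 0 has rank 1. Corank 1: A-series; mu = 4 gives A_4.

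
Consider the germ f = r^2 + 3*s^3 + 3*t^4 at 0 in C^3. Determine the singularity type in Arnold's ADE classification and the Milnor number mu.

Type E6, Milnor number mu = 6.

The Hessian of f at 0 has rank 1. Corank 2; j^3 = 3*s^3 is a perfect cube, so E-series; the 4-jet and mu = 6 give E_6.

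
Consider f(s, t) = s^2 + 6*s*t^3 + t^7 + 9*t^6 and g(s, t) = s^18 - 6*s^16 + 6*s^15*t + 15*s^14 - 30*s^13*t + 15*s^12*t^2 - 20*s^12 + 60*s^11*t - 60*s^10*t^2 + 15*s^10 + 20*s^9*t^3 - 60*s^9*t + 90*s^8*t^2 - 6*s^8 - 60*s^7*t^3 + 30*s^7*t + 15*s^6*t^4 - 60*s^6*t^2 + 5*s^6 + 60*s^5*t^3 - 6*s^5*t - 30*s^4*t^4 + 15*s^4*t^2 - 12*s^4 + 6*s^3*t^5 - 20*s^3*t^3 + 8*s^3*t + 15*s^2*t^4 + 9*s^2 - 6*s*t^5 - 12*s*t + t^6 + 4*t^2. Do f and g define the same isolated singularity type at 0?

No.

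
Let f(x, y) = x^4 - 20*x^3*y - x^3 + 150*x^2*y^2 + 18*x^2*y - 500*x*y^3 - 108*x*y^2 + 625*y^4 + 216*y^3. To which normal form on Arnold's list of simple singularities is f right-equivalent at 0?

E_{6}

The Hessian of f at 0 has rank 0. Corank 2; j^3 = -(x - 6*y)^3 is a perfect cube, so E-series; the 4-jet and mu = 6 give E_6.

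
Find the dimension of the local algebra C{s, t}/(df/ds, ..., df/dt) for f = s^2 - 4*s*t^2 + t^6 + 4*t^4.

The Hessian of f at 0 has rank 1. Corank 1: A-series; mu = 5 gives A_5.

5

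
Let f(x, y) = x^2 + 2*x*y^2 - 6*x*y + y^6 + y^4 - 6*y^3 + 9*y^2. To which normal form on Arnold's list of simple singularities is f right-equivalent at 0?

A5

The Hessian of f at 0 is [[2, -6], [-6, 18]] with rank 1, so corank 1. A Groebner basis of the Jacobian ideal J(f) in C{x,y} is {x^3 + 27*x^2 - 135*x*y - 162*x + 486*y, x^2*y + 6*x^2 - 27*x*y - 27*x + 81*y, x + y^2 - 3*y}; counting standard monomials gives mu = 5. Corank 1: A-series; mu = 5 gives A_5.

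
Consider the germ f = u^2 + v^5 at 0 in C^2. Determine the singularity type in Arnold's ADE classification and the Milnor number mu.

Type A4, Milnor number mu = 4.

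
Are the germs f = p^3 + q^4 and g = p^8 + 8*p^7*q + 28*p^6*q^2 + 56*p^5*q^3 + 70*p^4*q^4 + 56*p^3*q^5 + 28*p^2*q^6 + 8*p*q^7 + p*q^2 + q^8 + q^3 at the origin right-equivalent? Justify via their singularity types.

The Hessian of f at 0 has rank 0. Corank 2; j^3 = p^3 is a perfect cube, so E-series; the 4-jet and mu = 6 give E_6. The Hessian of g at 0 has rank 0. Corank 2; j^3 = q^2*(p + q) has shape L^2 M (L != M), so D-series; mu = 9 gives D_9. f is E_6 but g is D_9, hence not right-equivalent.

No.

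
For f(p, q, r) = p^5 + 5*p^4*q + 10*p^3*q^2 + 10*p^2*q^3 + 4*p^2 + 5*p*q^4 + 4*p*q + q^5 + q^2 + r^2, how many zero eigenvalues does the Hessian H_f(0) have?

The Hessian at 0 is [[8, 4, 0], [4, 2, 0], [0, 0, 2]] of rank 2; hence corank 1.

1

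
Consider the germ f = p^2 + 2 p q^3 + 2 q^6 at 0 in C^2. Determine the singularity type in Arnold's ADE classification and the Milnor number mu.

The Hessian of f at 0 has rank 1. Corank 1: A-series; mu = 5 gives A_5.

Type A_5, Milnor number mu = 5.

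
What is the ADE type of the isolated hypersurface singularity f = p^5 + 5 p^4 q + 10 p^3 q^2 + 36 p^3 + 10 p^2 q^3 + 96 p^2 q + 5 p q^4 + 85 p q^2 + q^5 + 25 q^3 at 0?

The Hessian of f at 0 is [[0, 0], [0, 0]] with rank 0, so corank 2. A Groebner basis of the Jacobian ideal J(f) in C{p,q} is {-7776*p*q/5 + q^4 - 1296*q^2, p*q^2 + 5*q^3/6, p^2 + 11*p*q/6 + 5*q^2/6}; counting standard monomials gives mu = 6. Corank 2; j^3 = (p + q)*(6*p + 5*q)^2 has shape L^2 M (L != M), so D-series; mu = 6 gives D_6.

D_{6}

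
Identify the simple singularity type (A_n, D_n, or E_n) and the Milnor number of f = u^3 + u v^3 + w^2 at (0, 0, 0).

The Hessian of f at 0 has rank 1. Corank 2; j^3 = u^3 is a perfect cube, so E-series; the 4-jet and mu = 7 give E_7.

Type E_7, Milnor number mu = 7.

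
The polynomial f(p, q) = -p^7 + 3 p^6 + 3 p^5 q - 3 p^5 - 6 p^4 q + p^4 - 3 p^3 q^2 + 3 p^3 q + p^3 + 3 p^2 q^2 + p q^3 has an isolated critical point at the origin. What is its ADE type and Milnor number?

Type E_7, Milnor number mu = 7.

The Hessian of f at 0 has rank 0. Corank 2; j^3 = p^3 is a perfect cube, so E-series; the 4-jet and mu = 7 give E_7.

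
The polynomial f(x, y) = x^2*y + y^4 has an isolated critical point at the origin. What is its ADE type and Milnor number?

Type D_5, Milnor number mu = 5.

The Hessian of f at 0 has rank 0. Corank 2; j^3 = x^2*y has shape L^2 M (L != M), so D-series; mu = 5 gives D_5.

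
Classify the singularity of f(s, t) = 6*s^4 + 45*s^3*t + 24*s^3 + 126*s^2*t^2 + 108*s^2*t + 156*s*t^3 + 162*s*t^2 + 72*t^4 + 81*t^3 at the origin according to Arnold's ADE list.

The Hessian of f at 0 is [[0, 0], [0, 0]] with rank 0, so corank 2. A Groebner basis of the Jacobian ideal J(f) in C{s,t} is {768*s^2 + 2304*s*t + t^4 + 8*t^3 + 1728*t^2, s^3 + 252*s^2 + 756*s*t + 6*t^3 + 567*t^2, s^2*t - 104*s^2 - 312*s*t - 10*t^3/3 - 234*t^2, 32*s^2 + s*t^2 + 96*s*t + 11*t^3/6 + 72*t^2}; counting standard monomials gives mu = 7. Corank 2; j^3 = 3*(2*s + 3*t)^3 is a perfect cube, so E-series; the 4-jet and mu = 7 give E_7.

E7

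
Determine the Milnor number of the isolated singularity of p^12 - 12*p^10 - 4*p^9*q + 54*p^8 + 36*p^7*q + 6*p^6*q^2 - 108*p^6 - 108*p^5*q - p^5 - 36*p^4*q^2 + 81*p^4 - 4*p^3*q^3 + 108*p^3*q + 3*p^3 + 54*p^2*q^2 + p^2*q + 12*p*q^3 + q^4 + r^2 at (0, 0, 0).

The Hessian of f at 0 has rank 1. Corank 2; j^3 = p^2*(3*p + q) has shape L^2 M (L != M), so D-series; mu = 5 gives D_5.

5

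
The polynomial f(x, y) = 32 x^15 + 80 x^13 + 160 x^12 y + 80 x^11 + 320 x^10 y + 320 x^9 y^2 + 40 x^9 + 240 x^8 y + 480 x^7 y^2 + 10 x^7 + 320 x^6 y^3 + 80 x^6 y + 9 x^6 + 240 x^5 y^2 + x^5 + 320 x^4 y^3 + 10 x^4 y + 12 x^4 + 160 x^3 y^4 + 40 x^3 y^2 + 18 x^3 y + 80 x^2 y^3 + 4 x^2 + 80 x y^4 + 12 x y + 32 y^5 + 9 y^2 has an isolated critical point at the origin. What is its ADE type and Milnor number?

Type A_4, Milnor number mu = 4.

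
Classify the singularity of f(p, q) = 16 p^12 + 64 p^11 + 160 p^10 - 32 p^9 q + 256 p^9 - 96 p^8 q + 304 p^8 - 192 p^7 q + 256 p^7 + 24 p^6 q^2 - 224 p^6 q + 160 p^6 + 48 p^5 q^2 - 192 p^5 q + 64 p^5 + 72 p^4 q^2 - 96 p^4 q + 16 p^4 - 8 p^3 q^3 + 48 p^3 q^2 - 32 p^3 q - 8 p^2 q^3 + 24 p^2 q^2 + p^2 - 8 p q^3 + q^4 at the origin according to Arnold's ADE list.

A3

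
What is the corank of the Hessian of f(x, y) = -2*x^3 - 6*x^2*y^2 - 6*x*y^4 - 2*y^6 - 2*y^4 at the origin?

2

Hessian at 0 has rank 0.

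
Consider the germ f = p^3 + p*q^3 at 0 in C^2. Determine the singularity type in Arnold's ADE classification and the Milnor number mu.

Type E_7, Milnor number mu = 7.

The Hessian of f at 0 has rank 0. Corank 2; j^3 = p^3 is a perfect cube, so E-series; the 4-jet and mu = 7 give E_7.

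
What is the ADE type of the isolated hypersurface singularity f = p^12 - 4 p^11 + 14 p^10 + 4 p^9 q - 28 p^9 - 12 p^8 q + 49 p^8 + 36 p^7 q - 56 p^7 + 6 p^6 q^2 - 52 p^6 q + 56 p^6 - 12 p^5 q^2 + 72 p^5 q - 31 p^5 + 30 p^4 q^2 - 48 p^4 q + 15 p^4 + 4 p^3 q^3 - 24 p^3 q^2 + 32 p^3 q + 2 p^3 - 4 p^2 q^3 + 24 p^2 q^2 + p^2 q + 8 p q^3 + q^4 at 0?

D_5

The Hessian of f at 0 has rank 0. Corank 2; j^3 = p^2*(2*p + q) has shape L^2 M (L != M), so D-series; mu = 5 gives D_5.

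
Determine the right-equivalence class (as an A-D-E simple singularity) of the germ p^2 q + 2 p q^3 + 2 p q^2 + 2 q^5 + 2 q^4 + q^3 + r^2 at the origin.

The Hessian of f at 0 is [[0, 0, 0], [0, 0, 0], [0, 0, 2]] with rank 1, so corank 2. A Groebner basis of the Jacobian ideal J(f) in C{p,q,r} is {p^3 - 3*p^2/4 - 5*p*q/2 - 7*q^2/4, p^2*q + p^2/2 + 2*p*q + 3*q^2/2, -p^2/4 + p*q^2 - 3*p*q/2 - 5*q^2/4, p*q + q^3 + q^2, r}; counting standard monomials gives mu = 6. Corank 2; j^3 = q*(p + q)^2 has shape L^2 M (L != M), so D-series; mu = 6 gives D_6.

D_6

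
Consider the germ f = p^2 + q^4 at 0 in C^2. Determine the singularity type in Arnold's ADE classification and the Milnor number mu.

The Hessian of f at 0 is [[2, 0], [0, 0]] with rank 1, so corank 1. A Groebner basis of the Jacobian ideal J(f) in C{p,q} is {q^3, p}; counting standard monomials gives mu = 3. Corank 1: A-series; mu = 3 gives A_3.

Type A_3, Milnor number mu = 3.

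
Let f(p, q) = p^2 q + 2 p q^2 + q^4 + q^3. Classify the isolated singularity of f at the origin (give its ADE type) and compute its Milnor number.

Type D5, Milnor number mu = 5.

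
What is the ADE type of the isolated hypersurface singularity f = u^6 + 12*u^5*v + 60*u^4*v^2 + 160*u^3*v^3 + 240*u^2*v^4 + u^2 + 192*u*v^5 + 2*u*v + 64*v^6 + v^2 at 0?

The Hessian of f at 0 is [[2, 2], [2, 2]] with rank 1, so corank 1. A Groebner basis of the Jacobian ideal J(f) in C{u,v} is {v^5, u + v}; counting standard monomials gives mu = 5. Corank 1: A-series; mu = 5 gives A_5.

A_{5}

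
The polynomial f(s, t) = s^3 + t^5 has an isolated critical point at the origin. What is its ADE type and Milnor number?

The Hessian of f at 0 is [[0, 0], [0, 0]] with rank 0, so corank 2. A Groebner basis of the Jacobian ideal J(f) in C{s,t} is {t^4, s^2}; counting standard monomials gives mu = 8. Corank 2; j^3 = s^3 is a perfect cube, so E-series; the 5-jet and mu = 8 give E_8.

Type E_{8}, Milnor number mu = 8.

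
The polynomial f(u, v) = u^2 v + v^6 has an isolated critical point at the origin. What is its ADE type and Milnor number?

The Hessian of f at 0 has rank 0. Corank 2; j^3 = u^2*v has shape L^2 M (L != M), so D-series; mu = 7 gives D_7.

Type D7, Milnor number mu = 7.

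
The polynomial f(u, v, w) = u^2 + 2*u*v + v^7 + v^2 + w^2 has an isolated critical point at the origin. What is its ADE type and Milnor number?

Type A_{6}, Milnor number mu = 6.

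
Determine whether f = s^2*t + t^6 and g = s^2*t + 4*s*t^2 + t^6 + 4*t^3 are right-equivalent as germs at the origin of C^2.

The Hessian of f at 0 has rank 0. Corank 2; j^3 = s^2*t has shape L^2 M (L != M), so D-series; mu = 7 gives D_7. The Hessian of g at 0 has rank 0. Corank 2; j^3 = t*(s + 2*t)^2 has shape L^2 M (L != M), so D-series; mu = 7 gives D_7. Both have type D_7, hence right-equivalent.

Yes.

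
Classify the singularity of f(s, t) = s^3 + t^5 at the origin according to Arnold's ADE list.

E_{8}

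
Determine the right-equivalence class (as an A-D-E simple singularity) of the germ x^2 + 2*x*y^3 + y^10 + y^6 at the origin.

A9

The Hessian of f at 0 is [[2, 0], [0, 0]] with rank 1, so corank 1. A Groebner basis of the Jacobian ideal J(f) in C{x,y} is {x^3, x + y^3}; counting standard monomials gives mu = 9. Corank 1: A-series; mu = 9 gives A_9.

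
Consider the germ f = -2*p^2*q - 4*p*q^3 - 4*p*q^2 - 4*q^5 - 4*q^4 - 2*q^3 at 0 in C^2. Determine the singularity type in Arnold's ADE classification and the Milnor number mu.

The Hessian of f at 0 has rank 0. Corank 2; j^3 = -2*q*(p + q)^2 has shape L^2 M (L != M), so D-series; mu = 6 gives D_6.

Type D_{6}, Milnor number mu = 6.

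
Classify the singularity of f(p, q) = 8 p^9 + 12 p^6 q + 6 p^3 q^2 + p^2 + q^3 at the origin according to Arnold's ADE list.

A_2

The Hessian of f at 0 has rank 1. Corank 1: A-series; mu = 2 gives A_2.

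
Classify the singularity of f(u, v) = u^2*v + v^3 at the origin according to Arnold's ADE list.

D_{4}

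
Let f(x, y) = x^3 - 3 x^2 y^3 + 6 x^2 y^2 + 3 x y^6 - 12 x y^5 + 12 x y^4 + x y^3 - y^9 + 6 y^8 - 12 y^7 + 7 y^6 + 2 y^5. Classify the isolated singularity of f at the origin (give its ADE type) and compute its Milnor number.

Type E7, Milnor number mu = 7.

The Hessian of f at 0 is [[0, 0], [0, 0]] with rank 0, so corank 2. A Groebner basis of the Jacobian ideal J(f) in C{x,y} is {-x^2/4 + y^4 - y^3/12, x^3, x^2*y + x^2/12 + y^3/36, x^2/2 + x*y^2 + y^3/6}; counting standard monomials gives mu = 7. Corank 2; j^3 = x^3 is a perfect cube, so E-series; the 4-jet and mu = 7 give E_7.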